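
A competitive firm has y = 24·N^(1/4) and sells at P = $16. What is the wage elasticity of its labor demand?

MP_N = (1/4)·24·N^(-3/4), so P·MP_N = w gives 96·N^(-3/4) = w.
Solving, N(w) = (96/w)^(4/3). This is a constant-elasticity form: N ∝ w^(−4/3), so ε = −4/3.

ε = -4/3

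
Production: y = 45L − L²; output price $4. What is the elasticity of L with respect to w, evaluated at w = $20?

ε = -0.125

From P·MP_L = w with MP_L = 45 − 2L, labor demand is L(w) = (45 − w/4)/2.
dL/dw = −1/(8) = -0.125.
At w = 20, L = 20, so ε = (dL/dw)·(w/L) = (-0.125)·(20/20) = -0.125.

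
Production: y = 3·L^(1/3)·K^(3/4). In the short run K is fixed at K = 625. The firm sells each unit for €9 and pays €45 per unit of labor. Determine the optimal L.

L* = 125

With K = 625, MP_L = (1/3)·3·L^(-2/3)·625^(3/4) = 125·L^(-2/3).
Profit maximization for a price taker requires P·MP_L = w: 9·125·L^(-2/3) = 45.
So L^(-2/3) = 0.04, which gives L = 125.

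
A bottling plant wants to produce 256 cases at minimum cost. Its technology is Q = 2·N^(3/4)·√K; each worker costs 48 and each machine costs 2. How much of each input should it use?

Cost minimization requires the marginal rate of technical substitution to equal the input-price ratio: MP_N/MP_K = w/r.
Here MP_N/MP_K = (3/4)·(K/N)/(1/2) = 1.5·(K/N). Setting this equal to 48/2 = 24 gives K = 16N.
Substituting into Q = 256: 2·N^(3/4)·(16N)^(1/2) = 256.
Solving, N = 16 and K = 256.

N* = 16, K* = 256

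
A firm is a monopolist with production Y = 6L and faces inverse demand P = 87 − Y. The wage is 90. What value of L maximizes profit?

Marginal revenue from the inverse demand is MR = 87 − 2Y.
The marginal product is MP_L = 6.
A monopolist hires until marginal revenue product equals the wage: MR·MP_L = w.
(87 − 12L)·6 = 90, so L = 6.

L* = 6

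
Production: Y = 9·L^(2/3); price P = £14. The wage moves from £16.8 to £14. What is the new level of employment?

From P·MP_L = w with MP_L = 6·L^(-1/3), the labor demand is L(w) = (84/w)^(3).
At w = 16.8: L = 125. At w = 14: L = 216.

L* = 216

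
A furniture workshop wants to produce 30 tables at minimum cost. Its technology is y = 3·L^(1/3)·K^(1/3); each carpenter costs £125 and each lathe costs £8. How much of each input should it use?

L* = 8, K* = 125

Cost minimization requires the marginal rate of technical substitution to equal the input-price ratio: MP_L/MP_K = w/r.
Here MP_L/MP_K = (1/3)·(K/L)/(1/3) = (K/L). Setting this equal to 125/8 = 15.625 gives K = 15.625L.
Substituting into y = 30: 3·L^(1/3)·(15.625L)^(1/3) = 30.
Solving, L = 8 and K = 125.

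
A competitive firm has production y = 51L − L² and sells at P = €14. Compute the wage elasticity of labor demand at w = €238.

From P·MP_L = w with MP_L = 51 − 2L, labor demand is L(w) = (51 − w/14)/2.
dL/dw = −1/(28) = -1/28.
At w = 238, L = 17, so ε = (dL/dw)·(w/L) = (-1/28)·(238/17) = -0.5.

ε = -0.5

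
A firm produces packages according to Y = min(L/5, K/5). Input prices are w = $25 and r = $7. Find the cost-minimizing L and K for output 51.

With a fixed-proportions technology, the cost-minimizing bundle uses no slack in either input: L/5 = K/5 = Y.
So L = 5·51 = 255 and K = 5·51 = 255.

L* = 255, K* = 255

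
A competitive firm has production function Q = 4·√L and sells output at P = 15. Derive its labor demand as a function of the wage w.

MP_L = (1/2)·4·L^(-1/2) = 2·L^(-1/2).
Setting P·MP_L = w: 30·L^(-1/2) = w.
Solving for L: L^(-1/2) = w/30, so L = (30/w)^(2).

L(w) = 900/w²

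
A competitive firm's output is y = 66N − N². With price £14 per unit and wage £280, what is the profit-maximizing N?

N* = 23

The marginal product of N is MP_N = 66 − 2N.
A price-taking firm hires until the value of the marginal product equals the wage: P·MP_N = w, so 14·(66 − 2N) = 280.
Then 66 − 2N = 20, giving N = 23.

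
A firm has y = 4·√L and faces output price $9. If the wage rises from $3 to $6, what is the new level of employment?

From P·MP_L = w with MP_L = 2·L^(-1/2), the labor demand is L(w) = (18/w)^(2).
At w = 3: L = 36. At w = 6: L = 9.

L* = 9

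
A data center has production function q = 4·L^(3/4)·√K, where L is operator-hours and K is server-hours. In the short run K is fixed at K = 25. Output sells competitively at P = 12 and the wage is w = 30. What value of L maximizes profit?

L* = 1296

With K = 25, MP_L = (3/4)·4·L^(-1/4)·25^(1/2) = 15·L^(-1/4).
Profit maximization for a price taker requires P·MP_L = w: 12·15·L^(-1/4) = 30.
So L^(-1/4) = 1/6, which gives L = 1296.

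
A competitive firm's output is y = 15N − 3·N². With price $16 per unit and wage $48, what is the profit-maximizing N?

N* = 2

The marginal product of N is MP_N = 15 − 6N.
A price-taking firm hires until the value of the marginal product equals the wage: P·MP_N = w, so 16·(15 − 6N) = 48.
Then 15 − 6N = 3, giving N = 2.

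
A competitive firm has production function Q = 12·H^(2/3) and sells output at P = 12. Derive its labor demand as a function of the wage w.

MP_H = (2/3)·12·H^(-1/3) = 8·H^(-1/3).
Setting P·MP_H = w: 96·H^(-1/3) = w.
Solving for H: H^(-1/3) = w/96, so H = (96/w)^(3).

H(w) = 884736/w³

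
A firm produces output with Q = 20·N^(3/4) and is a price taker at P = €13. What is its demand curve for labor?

MP_N = (3/4)·20·N^(-1/4) = 15·N^(-1/4).
Setting P·MP_N = w: 195·N^(-1/4) = w.
Solving for N: N^(-1/4) = w/195, so N = (195/w)^(4).

N(w) = (195/w)^(4)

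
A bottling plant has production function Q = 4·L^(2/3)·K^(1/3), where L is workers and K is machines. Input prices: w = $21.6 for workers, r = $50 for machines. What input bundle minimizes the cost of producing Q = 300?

L* = 125, K* = 27

Cost minimization requires the marginal rate of technical substitution to equal the input-price ratio: MP_L/MP_K = w/r.
Here MP_L/MP_K = (2/3)·(K/L)/(1/3) = 2·(K/L). Setting this equal to 21.6/50 = 0.432 gives K = 0.216L.
Substituting into Q = 300: 4·L^(2/3)·(0.216L)^(1/3) = 300.
Solving, L = 125 and K = 27.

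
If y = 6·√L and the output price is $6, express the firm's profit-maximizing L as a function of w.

MP_L = (1/2)·6·L^(-1/2) = 3·L^(-1/2).
Setting P·MP_L = w: 18·L^(-1/2) = w.
Solving for L: L^(-1/2) = w/18, so L = (18/w)^(2).

L(w) = 324/w²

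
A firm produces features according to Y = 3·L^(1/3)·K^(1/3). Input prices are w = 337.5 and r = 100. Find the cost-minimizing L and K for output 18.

Cost minimization requires the marginal rate of technical substitution to equal the input-price ratio: MP_L/MP_K = w/r.
Here MP_L/MP_K = (1/3)·(K/L)/(1/3) = (K/L). Setting this equal to 337.5/100 = 3.375 gives K = 3.375L.
Substituting into Y = 18: 3·L^(1/3)·(3.375L)^(1/3) = 18.
Solving, L = 8 and K = 27.

L* = 8, K* = 27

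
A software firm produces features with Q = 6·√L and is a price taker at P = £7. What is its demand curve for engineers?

L(w) = 441/w²

MP_L = (1/2)·6·L^(-1/2) = 3·L^(-1/2).
Setting P·MP_L = w: 21·L^(-1/2) = w.
Solving for L: L^(-1/2) = w/21, so L = (21/w)^(2).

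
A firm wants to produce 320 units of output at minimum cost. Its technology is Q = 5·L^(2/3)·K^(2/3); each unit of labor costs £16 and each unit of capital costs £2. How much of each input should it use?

Cost minimization requires the marginal rate of technical substitution to equal the input-price ratio: MP_L/MP_K = w/r.
Here MP_L/MP_K = (2/3)·(K/L)/(2/3) = (K/L). Setting this equal to 16/2 = 8 gives K = 8L.
Substituting into Q = 320: 5·L^(2/3)·(8L)^(2/3) = 320.
Solving, L = 8 and K = 64.

L* = 8, K* = 64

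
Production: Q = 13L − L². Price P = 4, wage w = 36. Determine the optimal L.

The marginal product of L is MP_L = 13 − 2L.
A price-taking firm hires until the value of the marginal product equals the wage: P·MP_L = w, so 4·(13 − 2L) = 36.
Then 13 − 2L = 9, giving L = 2.

L* = 2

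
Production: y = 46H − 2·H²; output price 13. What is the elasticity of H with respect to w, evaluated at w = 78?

ε = -0.15

From P·MP_H = w with MP_H = 46 − 4H, labor demand is H(w) = (46 − w/13)/4.
dH/dw = −1/(52) = -1/52.
At w = 78, H = 10, so ε = (dH/dw)·(w/H) = (-1/52)·(78/10) = -0.15.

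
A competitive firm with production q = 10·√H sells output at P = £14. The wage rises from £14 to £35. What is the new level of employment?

From P·MP_H = w with MP_H = 5·H^(-1/2), the labor demand is H(w) = (70/w)^(2).
At w = 14: H = 25. At w = 35: H = 4.

H* = 4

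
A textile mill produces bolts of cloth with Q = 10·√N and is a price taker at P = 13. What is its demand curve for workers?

MP_N = (1/2)·10·N^(-1/2) = 5·N^(-1/2).
Setting P·MP_N = w: 65·N^(-1/2) = w.
Solving for N: N^(-1/2) = w/65, so N = (65/w)^(2).

N(w) = 4225/w²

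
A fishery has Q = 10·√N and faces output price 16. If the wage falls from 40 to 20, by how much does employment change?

From P·MP_N = w with MP_N = 5·N^(-1/2), the labor demand is N(w) = (80/w)^(2).
At w = 40: N = 4. At w = 20: N = 16.
ΔN = 16 − 4 = 12.

ΔN = 12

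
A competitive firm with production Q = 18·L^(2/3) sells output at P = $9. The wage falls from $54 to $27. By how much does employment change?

ΔL = 56

From P·MP_L = w with MP_L = 12·L^(-1/3), the labor demand is L(w) = (108/w)^(3).
At w = 54: L = 8. At w = 27: L = 64.
ΔL = 64 − 8 = 56.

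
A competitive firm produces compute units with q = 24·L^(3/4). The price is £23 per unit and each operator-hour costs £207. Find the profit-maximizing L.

L* = 16

MP_L = (3/4)·24·L^(-1/4) = 18·L^(-1/4).
Profit maximization for a price taker requires P·MP_L = w: 23·18·L^(-1/4) = 207.
So L^(-1/4) = 0.5, which gives L = 16.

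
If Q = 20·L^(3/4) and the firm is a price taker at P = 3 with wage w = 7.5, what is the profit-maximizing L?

MP_L = (3/4)·20·L^(-1/4) = 15·L^(-1/4).
Profit maximization for a price taker requires P·MP_L = w: 3·15·L^(-1/4) = 7.5.
So L^(-1/4) = 1/6, which gives L = 1296.

L* = 1296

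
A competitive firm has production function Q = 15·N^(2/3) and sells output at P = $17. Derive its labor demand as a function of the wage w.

MP_N = (2/3)·15·N^(-1/3) = 10·N^(-1/3).
Setting P·MP_N = w: 170·N^(-1/3) = w.
Solving for N: N^(-1/3) = w/170, so N = (170/w)^(3).

N(w) = 4913000/w³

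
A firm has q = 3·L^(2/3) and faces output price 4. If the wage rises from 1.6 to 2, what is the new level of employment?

From P·MP_L = w with MP_L = 2·L^(-1/3), the labor demand is L(w) = (8/w)^(3).
At w = 1.6: L = 125. At w = 2: L = 64.

L* = 64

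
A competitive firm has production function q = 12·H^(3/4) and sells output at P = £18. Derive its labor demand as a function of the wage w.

H(w) = (162/w)^(4)

MP_H = (3/4)·12·H^(-1/4) = 9·H^(-1/4).
Setting P·MP_H = w: 162·H^(-1/4) = w.
Solving for H: H^(-1/4) = w/162, so H = (162/w)^(4).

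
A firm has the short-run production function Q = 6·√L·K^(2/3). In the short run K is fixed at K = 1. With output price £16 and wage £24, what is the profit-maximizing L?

With K = 1, MP_L = (1/2)·6·L^(-1/2)·1^(2/3) = 3·L^(-1/2).
Profit maximization for a price taker requires P·MP_L = w: 16·3·L^(-1/2) = 24.
So L^(-1/2) = 0.5, which gives L = 4.

L* = 4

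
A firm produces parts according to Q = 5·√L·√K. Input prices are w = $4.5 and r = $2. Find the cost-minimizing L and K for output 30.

L* = 4, K* = 9

Cost minimization requires the marginal rate of technical substitution to equal the input-price ratio: MP_L/MP_K = w/r.
Here MP_L/MP_K = (1/2)·(K/L)/(1/2) = (K/L). Setting this equal to 4.5/2 = 2.25 gives K = 2.25L.
Substituting into Q = 30: 5·L^(1/2)·(2.25L)^(1/2) = 30.
Solving, L = 4 and K = 9.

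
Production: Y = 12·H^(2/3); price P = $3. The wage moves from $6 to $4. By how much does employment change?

ΔH = 152

From P·MP_H = w with MP_H = 8·H^(-1/3), the labor demand is H(w) = (24/w)^(3).
At w = 6: H = 64. At w = 4: H = 216.
ΔH = 216 − 64 = 152.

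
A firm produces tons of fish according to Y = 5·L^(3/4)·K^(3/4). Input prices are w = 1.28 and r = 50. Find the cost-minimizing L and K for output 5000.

L* = 625, K* = 16

Cost minimization requires the marginal rate of technical substitution to equal the input-price ratio: MP_L/MP_K = w/r.
Here MP_L/MP_K = (3/4)·(K/L)/(3/4) = (K/L). Setting this equal to 1.28/50 = 0.0256 gives K = 0.0256L.
Substituting into Y = 5000: 5·L^(3/4)·(0.0256L)^(3/4) = 5000.
Solving, L = 625 and K = 16.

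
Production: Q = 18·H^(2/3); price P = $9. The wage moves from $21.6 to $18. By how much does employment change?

ΔH = 91

From P·MP_H = w with MP_H = 12·H^(-1/3), the labor demand is H(w) = (108/w)^(3).
At w = 21.6: H = 125. At w = 18: H = 216.
ΔH = 216 − 125 = 91.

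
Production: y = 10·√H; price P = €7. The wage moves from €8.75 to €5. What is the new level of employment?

H* = 49

From P·MP_H = w with MP_H = 5·H^(-1/2), the labor demand is H(w) = (35/w)^(2).
At w = 8.75: H = 16. At w = 5: H = 49.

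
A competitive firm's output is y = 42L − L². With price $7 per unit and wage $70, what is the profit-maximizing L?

The marginal product of L is MP_L = 42 − 2L.
A price-taking firm hires until the value of the marginal product equals the wage: P·MP_L = w, so 7·(42 − 2L) = 70.
Then 42 − 2L = 10, giving L = 16.

L* = 16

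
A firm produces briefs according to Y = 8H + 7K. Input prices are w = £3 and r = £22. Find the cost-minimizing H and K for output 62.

H* = 7.75, K* = 0

The inputs are perfect substitutes, so the firm uses whichever has the lower cost per unit of output.
Cost per unit of output via H is w/8 = 0.375; via K it is r/7 = 22/7. H is cheaper.
Producing Y = 62 with H alone: H = 7.75, K = 0.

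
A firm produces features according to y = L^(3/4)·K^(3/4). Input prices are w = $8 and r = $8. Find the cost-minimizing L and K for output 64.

Cost minimization requires the marginal rate of technical substitution to equal the input-price ratio: MP_L/MP_K = w/r.
Here MP_L/MP_K = (3/4)·(K/L)/(3/4) = (K/L). Setting this equal to 8/8 = 1 gives K = L.
Substituting into y = 64: L^(3/4)·(L)^(3/4) = 64.
Solving, L = 16 and K = 16.

L* = 16, K* = 16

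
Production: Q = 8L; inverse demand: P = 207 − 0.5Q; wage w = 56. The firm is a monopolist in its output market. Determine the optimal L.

Marginal revenue from the inverse demand is MR = 207 − Q.
The marginal product is MP_L = 8.
A monopolist hires until marginal revenue product equals the wage: MR·MP_L = w.
(207 − 8L)·8 = 56, so L = 25.

L* = 25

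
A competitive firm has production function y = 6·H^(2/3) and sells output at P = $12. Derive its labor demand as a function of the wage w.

H(w) = 110592/w³

MP_H = (2/3)·6·H^(-1/3) = 4·H^(-1/3).
Setting P·MP_H = w: 48·H^(-1/3) = w.
Solving for H: H^(-1/3) = w/48, so H = (48/w)^(3).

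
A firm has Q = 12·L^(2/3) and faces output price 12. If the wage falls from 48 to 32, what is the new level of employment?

From P·MP_L = w with MP_L = 8·L^(-1/3), the labor demand is L(w) = (96/w)^(3).
At w = 48: L = 8. At w = 32: L = 27.

L* = 27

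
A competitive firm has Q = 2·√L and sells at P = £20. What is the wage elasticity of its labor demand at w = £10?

MP_L = (1/2)·2·L^(-1/2), so P·MP_L = w gives 20·L^(-1/2) = w.
Solving, L(w) = (20/w)^(2). This is a constant-elasticity form: L ∝ w^(−2), so ε = −2.

ε = -2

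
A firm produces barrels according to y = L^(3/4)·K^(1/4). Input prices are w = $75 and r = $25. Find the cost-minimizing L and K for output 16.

L* = 16, K* = 16

Cost minimization requires the marginal rate of technical substitution to equal the input-price ratio: MP_L/MP_K = w/r.
Here MP_L/MP_K = (3/4)·(K/L)/(1/4) = 3·(K/L). Setting this equal to 75/25 = 3 gives K = L.
Substituting into y = 16: L^(3/4)·(L)^(1/4) = 16.
Solving, L = 16 and K = 16.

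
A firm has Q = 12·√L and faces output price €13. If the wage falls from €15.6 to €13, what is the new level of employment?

L* = 36

From P·MP_L = w with MP_L = 6·L^(-1/2), the labor demand is L(w) = (78/w)^(2).
At w = 15.6: L = 25. At w = 13: L = 36.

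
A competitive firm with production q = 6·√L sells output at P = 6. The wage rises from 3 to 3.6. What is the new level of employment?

From P·MP_L = w with MP_L = 3·L^(-1/2), the labor demand is L(w) = (18/w)^(2).
At w = 3: L = 36. At w = 3.6: L = 25.

L* = 25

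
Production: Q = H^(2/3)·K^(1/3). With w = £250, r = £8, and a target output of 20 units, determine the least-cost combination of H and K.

H* = 8, K* = 125

Cost minimization requires the marginal rate of technical substitution to equal the input-price ratio: MP_H/MP_K = w/r.
Here MP_H/MP_K = (2/3)·(K/H)/(1/3) = 2·(K/H). Setting this equal to 250/8 = 31.25 gives K = 15.625H.
Substituting into Q = 20: H^(2/3)·(15.625H)^(1/3) = 20.
Solving, H = 8 and K = 125.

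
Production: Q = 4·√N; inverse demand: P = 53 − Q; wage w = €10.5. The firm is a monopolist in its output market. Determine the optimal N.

N* = 16

Marginal revenue from the inverse demand is MR = 53 − 2Q.
The marginal product is MP_N = 2·N^(-1/2).
A monopolist hires until marginal revenue product equals the wage: MR·MP_N = w.
At N, Q = 4·√N. Substituting and solving: (53 − 8·√N)·2·N^(-1/2) = 10.5 gives N = 16.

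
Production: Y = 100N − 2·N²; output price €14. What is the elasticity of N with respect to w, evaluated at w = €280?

ε = -0.25

From P·MP_N = w with MP_N = 100 − 4N, labor demand is N(w) = (100 − w/14)/4.
dN/dw = −1/(56) = -1/56.
At w = 280, N = 20, so ε = (dN/dw)·(w/N) = (-1/56)·(280/20) = -0.25.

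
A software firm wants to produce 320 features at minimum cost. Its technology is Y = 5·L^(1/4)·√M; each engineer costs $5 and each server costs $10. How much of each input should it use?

Cost minimization requires the marginal rate of technical substitution to equal the input-price ratio: MP_L/MP_M = w/r.
Here MP_L/MP_M = (1/4)·(M/L)/(1/2) = 0.5·(M/L). Setting this equal to 5/10 = 0.5 gives M = L.
Substituting into Y = 320: 5·L^(1/4)·(L)^(1/2) = 320.
Solving, L = 256 and M = 256.

L* = 256, M* = 256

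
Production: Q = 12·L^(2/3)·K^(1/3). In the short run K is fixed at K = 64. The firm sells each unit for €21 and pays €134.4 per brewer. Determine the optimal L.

With K = 64, MP_L = (2/3)·12·L^(-1/3)·64^(1/3) = 32·L^(-1/3).
Profit maximization for a price taker requires P·MP_L = w: 21·32·L^(-1/3) = 134.4.
So L^(-1/3) = 0.2, which gives L = 125.

L* = 125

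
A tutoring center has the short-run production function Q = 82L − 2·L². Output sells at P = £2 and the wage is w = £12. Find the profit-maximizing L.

L* = 19

The marginal product of L is MP_L = 82 − 4L.
A price-taking firm hires until the value of the marginal product equals the wage: P·MP_L = w, so 2·(82 − 4L) = 12.
Then 82 − 4L = 6, giving L = 19.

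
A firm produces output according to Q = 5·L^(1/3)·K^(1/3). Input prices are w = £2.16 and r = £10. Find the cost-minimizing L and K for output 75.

L* = 125, K* = 27

Cost minimization requires the marginal rate of technical substitution to equal the input-price ratio: MP_L/MP_K = w/r.
Here MP_L/MP_K = (1/3)·(K/L)/(1/3) = (K/L). Setting this equal to 2.16/10 = 0.216 gives K = 0.216L.
Substituting into Q = 75: 5·L^(1/3)·(0.216L)^(1/3) = 75.
Solving, L = 125 and K = 27.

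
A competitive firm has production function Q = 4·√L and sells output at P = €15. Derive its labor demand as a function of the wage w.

MP_L = (1/2)·4·L^(-1/2) = 2·L^(-1/2).
Setting P·MP_L = w: 30·L^(-1/2) = w.
Solving for L: L^(-1/2) = w/30, so L = (30/w)^(2).

L(w) = 900/w²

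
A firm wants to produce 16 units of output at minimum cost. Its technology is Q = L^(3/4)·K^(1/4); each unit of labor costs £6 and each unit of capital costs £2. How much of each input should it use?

Cost minimization requires the marginal rate of technical substitution to equal the input-price ratio: MP_L/MP_K = w/r.
Here MP_L/MP_K = (3/4)·(K/L)/(1/4) = 3·(K/L). Setting this equal to 6/2 = 3 gives K = L.
Substituting into Q = 16: L^(3/4)·(L)^(1/4) = 16.
Solving, L = 16 and K = 16.

L* = 16, K* = 16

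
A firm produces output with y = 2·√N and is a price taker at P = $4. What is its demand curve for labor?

MP_N = (1/2)·2·N^(-1/2) = N^(-1/2).
Setting P·MP_N = w: 4·N^(-1/2) = w.
Solving for N: N^(-1/2) = w/4, so N = (4/w)^(2).

N(w) = 16/w²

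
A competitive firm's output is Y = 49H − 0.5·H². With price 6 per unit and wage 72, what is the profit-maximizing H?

The marginal product of H is MP_H = 49 − H.
A price-taking firm hires until the value of the marginal product equals the wage: P·MP_H = w, so 6·(49 − H) = 72.
Then 49 − H = 12, giving H = 37.

H* = 37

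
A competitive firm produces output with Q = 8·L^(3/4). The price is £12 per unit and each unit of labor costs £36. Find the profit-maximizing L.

MP_L = (3/4)·8·L^(-1/4) = 6·L^(-1/4).
Profit maximization for a price taker requires P·MP_L = w: 12·6·L^(-1/4) = 36.
So L^(-1/4) = 0.5, which gives L = 16.

L* = 16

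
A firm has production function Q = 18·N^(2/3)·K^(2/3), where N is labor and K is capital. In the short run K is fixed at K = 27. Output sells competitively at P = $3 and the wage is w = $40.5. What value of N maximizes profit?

N* = 512

With K = 27, MP_N = (2/3)·18·N^(-1/3)·27^(2/3) = 108·N^(-1/3).
Profit maximization for a price taker requires P·MP_N = w: 3·108·N^(-1/3) = 40.5.
So N^(-1/3) = 0.125, which gives N = 512.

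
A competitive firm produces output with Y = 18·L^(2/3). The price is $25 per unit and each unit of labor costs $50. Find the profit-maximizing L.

L* = 216

MP_L = (2/3)·18·L^(-1/3) = 12·L^(-1/3).
Profit maximization for a price taker requires P·MP_L = w: 25·12·L^(-1/3) = 50.
So L^(-1/3) = 1/6, which gives L = 216.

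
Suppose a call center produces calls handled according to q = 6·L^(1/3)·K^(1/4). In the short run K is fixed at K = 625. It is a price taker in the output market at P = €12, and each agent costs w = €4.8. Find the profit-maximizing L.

With K = 625, MP_L = (1/3)·6·L^(-2/3)·625^(1/4) = 10·L^(-2/3).
Profit maximization for a price taker requires P·MP_L = w: 12·10·L^(-2/3) = 4.8.
So L^(-2/3) = 0.04, which gives L = 125.

L* = 125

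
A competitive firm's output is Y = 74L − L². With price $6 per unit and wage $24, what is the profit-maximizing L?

L* = 35

The marginal product of L is MP_L = 74 − 2L.
A price-taking firm hires until the value of the marginal product equals the wage: P·MP_L = w, so 6·(74 − 2L) = 24.
Then 74 − 2L = 4, giving L = 35.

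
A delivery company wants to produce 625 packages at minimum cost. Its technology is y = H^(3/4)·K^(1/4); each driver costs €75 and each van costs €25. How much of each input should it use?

Cost minimization requires the marginal rate of technical substitution to equal the input-price ratio: MP_H/MP_K = w/r.
Here MP_H/MP_K = (3/4)·(K/H)/(1/4) = 3·(K/H). Setting this equal to 75/25 = 3 gives K = H.
Substituting into y = 625: H^(3/4)·(H)^(1/4) = 625.
Solving, H = 625 and K = 625.

H* = 625, K* = 625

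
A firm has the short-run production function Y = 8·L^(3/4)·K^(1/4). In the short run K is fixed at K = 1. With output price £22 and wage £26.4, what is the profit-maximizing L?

L* = 625

With K = 1, MP_L = (3/4)·8·L^(-1/4)·1^(1/4) = 6·L^(-1/4).
Profit maximization for a price taker requires P·MP_L = w: 22·6·L^(-1/4) = 26.4.
So L^(-1/4) = 0.2, which gives L = 625.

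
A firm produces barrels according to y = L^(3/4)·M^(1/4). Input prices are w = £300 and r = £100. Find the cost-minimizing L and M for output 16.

Cost minimization requires the marginal rate of technical substitution to equal the input-price ratio: MP_L/MP_M = w/r.
Here MP_L/MP_M = (3/4)·(M/L)/(1/4) = 3·(M/L). Setting this equal to 300/100 = 3 gives M = L.
Substituting into y = 16: L^(3/4)·(L)^(1/4) = 16.
Solving, L = 16 and M = 16.

L* = 16, M* = 16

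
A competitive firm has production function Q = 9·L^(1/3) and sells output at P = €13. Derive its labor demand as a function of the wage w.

MP_L = (1/3)·9·L^(-2/3) = 3·L^(-2/3).
Setting P·MP_L = w: 39·L^(-2/3) = w.
Solving for L: L^(-2/3) = w/39, so L = (39/w)^(3/2).

L(w) = (39/w)^(3/2)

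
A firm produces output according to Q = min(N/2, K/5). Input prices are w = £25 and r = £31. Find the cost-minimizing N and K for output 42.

With a fixed-proportions technology, the cost-minimizing bundle uses no slack in either input: N/2 = K/5 = Q.
So N = 2·42 = 84 and K = 5·42 = 210.

N* = 84, K* = 210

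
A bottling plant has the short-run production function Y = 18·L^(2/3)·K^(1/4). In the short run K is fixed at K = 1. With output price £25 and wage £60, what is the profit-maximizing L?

With K = 1, MP_L = (2/3)·18·L^(-1/3)·1^(1/4) = 12·L^(-1/3).
Profit maximization for a price taker requires P·MP_L = w: 25·12·L^(-1/3) = 60.
So L^(-1/3) = 0.2, which gives L = 125.

L* = 125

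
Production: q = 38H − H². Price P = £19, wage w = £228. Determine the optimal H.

H* = 13

The marginal product of H is MP_H = 38 − 2H.
A price-taking firm hires until the value of the marginal product equals the wage: P·MP_H = w, so 19·(38 − 2H) = 228.
Then 38 − 2H = 12, giving H = 13.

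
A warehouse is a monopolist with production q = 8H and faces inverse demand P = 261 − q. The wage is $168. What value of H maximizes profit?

H* = 15

Marginal revenue from the inverse demand is MR = 261 − 2q.
The marginal product is MP_H = 8.
A monopolist hires until marginal revenue product equals the wage: MR·MP_H = w.
(261 − 16H)·8 = 168, so H = 15.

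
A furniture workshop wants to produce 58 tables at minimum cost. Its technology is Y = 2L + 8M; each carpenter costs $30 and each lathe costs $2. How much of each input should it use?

L* = 0, M* = 7.25

The inputs are perfect substitutes, so the firm uses whichever has the lower cost per unit of output.
Cost per unit of output via L is w/2 = 15; via M it is r/8 = 0.25. M is cheaper.
Producing Y = 58 with M alone: L = 0, M = 7.25.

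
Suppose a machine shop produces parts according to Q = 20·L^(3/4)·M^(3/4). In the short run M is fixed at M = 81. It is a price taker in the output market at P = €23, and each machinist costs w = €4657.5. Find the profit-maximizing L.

With M = 81, MP_L = (3/4)·20·L^(-1/4)·81^(3/4) = 405·L^(-1/4).
Profit maximization for a price taker requires P·MP_L = w: 23·405·L^(-1/4) = 4657.5.
So L^(-1/4) = 0.5, which gives L = 16.

L* = 16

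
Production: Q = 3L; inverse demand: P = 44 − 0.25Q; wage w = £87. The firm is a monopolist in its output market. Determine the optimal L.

Marginal revenue from the inverse demand is MR = 44 − 0.5Q.
The marginal product is MP_L = 3.
A monopolist hires until marginal revenue product equals the wage: MR·MP_L = w.
(44 − 1.5L)·3 = 87, so L = 10.

L* = 10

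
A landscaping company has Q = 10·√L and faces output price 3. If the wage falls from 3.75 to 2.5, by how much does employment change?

ΔL = 20

From P·MP_L = w with MP_L = 5·L^(-1/2), the labor demand is L(w) = (15/w)^(2).
At w = 3.75: L = 16. At w = 2.5: L = 36.
ΔL = 36 − 16 = 20.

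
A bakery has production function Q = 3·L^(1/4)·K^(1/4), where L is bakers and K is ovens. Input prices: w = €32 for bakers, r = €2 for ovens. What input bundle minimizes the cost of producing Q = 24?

L* = 16, K* = 256

Cost minimization requires the marginal rate of technical substitution to equal the input-price ratio: MP_L/MP_K = w/r.
Here MP_L/MP_K = (1/4)·(K/L)/(1/4) = (K/L). Setting this equal to 32/2 = 16 gives K = 16L.
Substituting into Q = 24: 3·L^(1/4)·(16L)^(1/4) = 24.
Solving, L = 16 and K = 256.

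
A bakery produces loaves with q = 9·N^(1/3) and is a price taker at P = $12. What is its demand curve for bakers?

N(w) = (36/w)^(3/2)

MP_N = (1/3)·9·N^(-2/3) = 3·N^(-2/3).
Setting P·MP_N = w: 36·N^(-2/3) = w.
Solving for N: N^(-2/3) = w/36, so N = (36/w)^(3/2).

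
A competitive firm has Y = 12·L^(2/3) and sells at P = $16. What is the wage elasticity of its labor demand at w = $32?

ε = -3

MP_L = (2/3)·12·L^(-1/3), so P·MP_L = w gives 128·L^(-1/3) = w.
Solving, L(w) = (128/w)^(3). This is a constant-elasticity form: L ∝ w^(−3), so ε = −3.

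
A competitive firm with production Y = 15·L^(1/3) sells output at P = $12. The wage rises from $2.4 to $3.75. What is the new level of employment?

From P·MP_L = w with MP_L = 5·L^(-2/3), the labor demand is L(w) = (60/w)^(3/2).
At w = 2.4: L = 125. At w = 3.75: L = 64.

L* = 64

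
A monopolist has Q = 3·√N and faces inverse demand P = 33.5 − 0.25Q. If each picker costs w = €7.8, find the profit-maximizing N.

Marginal revenue from the inverse demand is MR = 33.5 − 0.5Q.
The marginal product is MP_N = 1.5·N^(-1/2).
A monopolist hires until marginal revenue product equals the wage: MR·MP_N = w.
At N, Q = 3·√N. Substituting and solving: (33.5 − 1.5·√N)·1.5·N^(-1/2) = 7.8 gives N = 25.

N* = 25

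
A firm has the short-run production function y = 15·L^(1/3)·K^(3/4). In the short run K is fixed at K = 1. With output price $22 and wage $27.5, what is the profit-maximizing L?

L* = 8

With K = 1, MP_L = (1/3)·15·L^(-2/3)·1^(3/4) = 5·L^(-2/3).
Profit maximization for a price taker requires P·MP_L = w: 22·5·L^(-2/3) = 27.5.
So L^(-2/3) = 0.25, which gives L = 8.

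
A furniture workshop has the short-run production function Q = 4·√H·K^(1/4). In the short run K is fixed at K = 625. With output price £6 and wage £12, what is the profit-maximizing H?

With K = 625, MP_H = (1/2)·4·H^(-1/2)·625^(1/4) = 10·H^(-1/2).
Profit maximization for a price taker requires P·MP_H = w: 6·10·H^(-1/2) = 12.
So H^(-1/2) = 0.2, which gives H = 25.

H* = 25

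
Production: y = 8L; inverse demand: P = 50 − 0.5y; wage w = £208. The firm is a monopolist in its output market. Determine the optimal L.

Marginal revenue from the inverse demand is MR = 50 − y.
The marginal product is MP_L = 8.
A monopolist hires until marginal revenue product equals the wage: MR·MP_L = w.
(50 − 8L)·8 = 208, so L = 3.

L* = 3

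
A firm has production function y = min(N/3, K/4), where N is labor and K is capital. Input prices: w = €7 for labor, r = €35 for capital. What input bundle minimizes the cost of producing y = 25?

N* = 75, K* = 100

With a fixed-proportions technology, the cost-minimizing bundle uses no slack in either input: N/3 = K/4 = y.
So N = 3·25 = 75 and K = 4·25 = 100.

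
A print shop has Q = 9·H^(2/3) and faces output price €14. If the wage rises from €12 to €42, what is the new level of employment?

H* = 8

From P·MP_H = w with MP_H = 6·H^(-1/3), the labor demand is H(w) = (84/w)^(3).
At w = 12: H = 343. At w = 42: H = 8.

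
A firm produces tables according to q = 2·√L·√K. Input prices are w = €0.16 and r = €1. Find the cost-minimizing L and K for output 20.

Cost minimization requires the marginal rate of technical substitution to equal the input-price ratio: MP_L/MP_K = w/r.
Here MP_L/MP_K = (1/2)·(K/L)/(1/2) = (K/L). Setting this equal to 0.16/1 = 0.16 gives K = 0.16L.
Substituting into q = 20: 2·L^(1/2)·(0.16L)^(1/2) = 20.
Solving, L = 25 and K = 4.

L* = 25, K* = 4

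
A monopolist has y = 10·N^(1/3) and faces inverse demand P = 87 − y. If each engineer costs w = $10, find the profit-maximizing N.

Marginal revenue from the inverse demand is MR = 87 − 2y.
The marginal product is MP_N = (10/3)·N^(-2/3).
A monopolist hires until marginal revenue product equals the wage: MR·MP_N = w.
At N, y = 10·N^(1/3). Substituting and solving: (87 − 20·N^(1/3))·(10/3)·N^(-2/3) = 10 gives N = 27.

N* = 27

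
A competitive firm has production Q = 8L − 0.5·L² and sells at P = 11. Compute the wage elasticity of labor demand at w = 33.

ε = -0.6

From P·MP_L = w with MP_L = 8 − L, labor demand is L(w) = 8 − w/11.
dL/dw = −1/(11) = -1/11.
At w = 33, L = 5, so ε = (dL/dw)·(w/L) = (-1/11)·(33/5) = -0.6.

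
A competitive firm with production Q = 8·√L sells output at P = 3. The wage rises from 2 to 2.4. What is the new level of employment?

L* = 25

From P·MP_L = w with MP_L = 4·L^(-1/2), the labor demand is L(w) = (12/w)^(2).
At w = 2: L = 36. At w = 2.4: L = 25.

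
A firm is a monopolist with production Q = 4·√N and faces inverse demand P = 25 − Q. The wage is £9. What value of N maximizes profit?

Marginal revenue from the inverse demand is MR = 25 − 2Q.
The marginal product is MP_N = 2·N^(-1/2).
A monopolist hires until marginal revenue product equals the wage: MR·MP_N = w.
At N, Q = 4·√N. Substituting and solving: (25 − 8·√N)·2·N^(-1/2) = 9 gives N = 4.

N* = 4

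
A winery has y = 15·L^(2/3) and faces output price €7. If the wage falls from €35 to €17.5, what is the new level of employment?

From P·MP_L = w with MP_L = 10·L^(-1/3), the labor demand is L(w) = (70/w)^(3).
At w = 35: L = 8. At w = 17.5: L = 64.

L* = 64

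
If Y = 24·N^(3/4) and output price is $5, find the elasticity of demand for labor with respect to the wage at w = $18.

ε = -4

MP_N = (3/4)·24·N^(-1/4), so P·MP_N = w gives 90·N^(-1/4) = w.
Solving, N(w) = (90/w)^(4). This is a constant-elasticity form: N ∝ w^(−4), so ε = −4.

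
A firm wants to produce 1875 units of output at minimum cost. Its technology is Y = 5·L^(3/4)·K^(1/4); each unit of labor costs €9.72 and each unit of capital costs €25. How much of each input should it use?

Cost minimization requires the marginal rate of technical substitution to equal the input-price ratio: MP_L/MP_K = w/r.
Here MP_L/MP_K = (3/4)·(K/L)/(1/4) = 3·(K/L). Setting this equal to 9.72/25 = 0.3888 gives K = 0.1296L.
Substituting into Y = 1875: 5·L^(3/4)·(0.1296L)^(1/4) = 1875.
Solving, L = 625 and K = 81.

L* = 625, K* = 81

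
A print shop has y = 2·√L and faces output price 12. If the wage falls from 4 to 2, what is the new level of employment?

From P·MP_L = w with MP_L = L^(-1/2), the labor demand is L(w) = (12/w)^(2).
At w = 4: L = 9. At w = 2: L = 36.

L* = 36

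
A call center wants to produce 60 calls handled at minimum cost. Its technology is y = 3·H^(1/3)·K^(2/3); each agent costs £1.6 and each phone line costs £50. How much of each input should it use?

Cost minimization requires the marginal rate of technical substitution to equal the input-price ratio: MP_H/MP_K = w/r.
Here MP_H/MP_K = (1/3)·(K/H)/(2/3) = 0.5·(K/H). Setting this equal to 1.6/50 = 0.032 gives K = 0.064H.
Substituting into y = 60: 3·H^(1/3)·(0.064H)^(2/3) = 60.
Solving, H = 125 and K = 8.

H* = 125, K* = 8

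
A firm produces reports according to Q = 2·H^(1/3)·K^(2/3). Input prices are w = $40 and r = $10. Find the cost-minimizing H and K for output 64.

H* = 8, K* = 64

Cost minimization requires the marginal rate of technical substitution to equal the input-price ratio: MP_H/MP_K = w/r.
Here MP_H/MP_K = (1/3)·(K/H)/(2/3) = 0.5·(K/H). Setting this equal to 40/10 = 4 gives K = 8H.
Substituting into Q = 64: 2·H^(1/3)·(8H)^(2/3) = 64.
Solving, H = 8 and K = 64.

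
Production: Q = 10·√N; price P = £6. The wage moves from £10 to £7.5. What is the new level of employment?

N* = 16

From P·MP_N = w with MP_N = 5·N^(-1/2), the labor demand is N(w) = (30/w)^(2).
At w = 10: N = 9. At w = 7.5: N = 16.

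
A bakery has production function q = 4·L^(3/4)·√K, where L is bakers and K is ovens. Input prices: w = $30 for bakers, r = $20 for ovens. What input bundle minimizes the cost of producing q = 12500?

L* = 625, K* = 625

Cost minimization requires the marginal rate of technical substitution to equal the input-price ratio: MP_L/MP_K = w/r.
Here MP_L/MP_K = (3/4)·(K/L)/(1/2) = 1.5·(K/L). Setting this equal to 30/20 = 1.5 gives K = L.
Substituting into q = 12500: 4·L^(3/4)·(L)^(1/2) = 12500.
Solving, L = 625 and K = 625.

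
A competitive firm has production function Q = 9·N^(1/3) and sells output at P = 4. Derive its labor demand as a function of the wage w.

N(w) = (12/w)^(3/2)

MP_N = (1/3)·9·N^(-2/3) = 3·N^(-2/3).
Setting P·MP_N = w: 12·N^(-2/3) = w.
Solving for N: N^(-2/3) = w/12, so N = (12/w)^(3/2).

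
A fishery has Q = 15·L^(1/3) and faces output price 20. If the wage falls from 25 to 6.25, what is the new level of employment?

From P·MP_L = w with MP_L = 5·L^(-2/3), the labor demand is L(w) = (100/w)^(3/2).
At w = 25: L = 8. At w = 6.25: L = 64.

L* = 64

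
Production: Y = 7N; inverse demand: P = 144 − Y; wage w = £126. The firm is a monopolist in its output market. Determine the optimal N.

Marginal revenue from the inverse demand is MR = 144 − 2Y.
The marginal product is MP_N = 7.
A monopolist hires until marginal revenue product equals the wage: MR·MP_N = w.
(144 − 14N)·7 = 126, so N = 9.

N* = 9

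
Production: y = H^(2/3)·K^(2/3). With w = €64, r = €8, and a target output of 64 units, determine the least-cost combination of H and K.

H* = 8, K* = 64

Cost minimization requires the marginal rate of technical substitution to equal the input-price ratio: MP_H/MP_K = w/r.
Here MP_H/MP_K = (2/3)·(K/H)/(2/3) = (K/H). Setting this equal to 64/8 = 8 gives K = 8H.
Substituting into y = 64: H^(2/3)·(8H)^(2/3) = 64.
Solving, H = 8 and K = 64.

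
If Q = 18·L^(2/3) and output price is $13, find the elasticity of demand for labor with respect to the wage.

ε = -3

MP_L = (2/3)·18·L^(-1/3), so P·MP_L = w gives 156·L^(-1/3) = w.
Solving, L(w) = (156/w)^(3). This is a constant-elasticity form: L ∝ w^(−3), so ε = −3.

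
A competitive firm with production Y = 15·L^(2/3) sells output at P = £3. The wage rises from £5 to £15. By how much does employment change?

ΔL = -208

From P·MP_L = w with MP_L = 10·L^(-1/3), the labor demand is L(w) = (30/w)^(3).
At w = 5: L = 216. At w = 15: L = 8.
ΔL = 8 − 216 = -208.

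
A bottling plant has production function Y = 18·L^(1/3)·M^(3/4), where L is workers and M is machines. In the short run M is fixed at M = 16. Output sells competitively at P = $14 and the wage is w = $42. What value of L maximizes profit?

With M = 16, MP_L = (1/3)·18·L^(-2/3)·16^(3/4) = 48·L^(-2/3).
Profit maximization for a price taker requires P·MP_L = w: 14·48·L^(-2/3) = 42.
So L^(-2/3) = 0.0625, which gives L = 64.

L* = 64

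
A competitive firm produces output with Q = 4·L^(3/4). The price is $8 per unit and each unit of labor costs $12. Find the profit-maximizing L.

MP_L = (3/4)·4·L^(-1/4) = 3·L^(-1/4).
Profit maximization for a price taker requires P·MP_L = w: 8·3·L^(-1/4) = 12.
So L^(-1/4) = 0.5, which gives L = 16.

L* = 16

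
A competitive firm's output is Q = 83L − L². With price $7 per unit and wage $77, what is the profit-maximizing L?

The marginal product of L is MP_L = 83 − 2L.
A price-taking firm hires until the value of the marginal product equals the wage: P·MP_L = w, so 7·(83 − 2L) = 77.
Then 83 − 2L = 11, giving L = 36.

L* = 36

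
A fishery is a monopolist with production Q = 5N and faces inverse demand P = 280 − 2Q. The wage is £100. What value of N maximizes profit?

N* = 13

Marginal revenue from the inverse demand is MR = 280 − 4Q.
The marginal product is MP_N = 5.
A monopolist hires until marginal revenue product equals the wage: MR·MP_N = w.
(280 − 20N)·5 = 100, so N = 13.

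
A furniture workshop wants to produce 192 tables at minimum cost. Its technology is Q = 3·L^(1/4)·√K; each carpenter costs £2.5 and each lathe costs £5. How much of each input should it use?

Cost minimization requires the marginal rate of technical substitution to equal the input-price ratio: MP_L/MP_K = w/r.
Here MP_L/MP_K = (1/4)·(K/L)/(1/2) = 0.5·(K/L). Setting this equal to 2.5/5 = 0.5 gives K = L.
Substituting into Q = 192: 3·L^(1/4)·(L)^(1/2) = 192.
Solving, L = 256 and K = 256.

L* = 256, K* = 256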